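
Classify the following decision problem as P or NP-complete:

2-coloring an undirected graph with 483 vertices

This problem is in P: 2-coloring is bipartiteness testing via BFS, O(V+E).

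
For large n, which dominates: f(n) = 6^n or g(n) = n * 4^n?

f(n) = 6^n grows faster: 6^n / (n 4^n) = (6/4)^n / n -> infinity since 6/4 > 1.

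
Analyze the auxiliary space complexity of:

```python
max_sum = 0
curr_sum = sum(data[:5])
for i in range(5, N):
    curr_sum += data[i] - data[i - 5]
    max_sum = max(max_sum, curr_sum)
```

Space complexity: O(1).
Only a constant amount of auxiliary storage is used; nothing grows with n.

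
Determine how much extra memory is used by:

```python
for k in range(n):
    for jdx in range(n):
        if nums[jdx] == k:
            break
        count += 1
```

Space complexity: O(1).
Only a constant amount of auxiliary storage is used; nothing grows with n.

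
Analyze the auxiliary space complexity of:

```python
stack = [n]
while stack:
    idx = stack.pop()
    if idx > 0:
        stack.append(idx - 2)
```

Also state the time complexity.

Space complexity: O(1).
Only a constant amount of auxiliary storage is used; nothing grows with n.
Time complexity: O(n).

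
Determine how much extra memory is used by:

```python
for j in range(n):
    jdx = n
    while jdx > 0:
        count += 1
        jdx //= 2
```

Space complexity: O(1).
Only a constant amount of auxiliary storage is used; nothing grows with n.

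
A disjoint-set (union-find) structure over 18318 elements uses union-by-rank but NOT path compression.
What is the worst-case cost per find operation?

Union-by-rank alone keeps every tree's height <= log_2(18318) ~= 14.2. Each find traverses from a node to its root, costing O(height) = O(log n). Without path compression this bound is tight.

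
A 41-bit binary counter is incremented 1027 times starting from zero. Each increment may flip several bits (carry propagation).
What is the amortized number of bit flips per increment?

Bit i flips on every 2^i-th increment, so over 1027 increments bit i flips floor(1027/2^i) times. Summing over i: total flips < 2 * 1027. Amortized: < 2 = O(1) per increment.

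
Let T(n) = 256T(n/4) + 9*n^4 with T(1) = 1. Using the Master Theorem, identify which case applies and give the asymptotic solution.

a=256, b=4, f(n)=9*n^4.
log_4(256) = 4, so n^(log_b(a)) = n^4.
f(n) = Theta(n^4), so Case 2 applies.
T(n) = Theta(n^4 log n).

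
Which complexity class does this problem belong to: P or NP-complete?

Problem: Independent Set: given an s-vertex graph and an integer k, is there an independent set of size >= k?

This problem is NP-complete: complement of Clique (with k part of the input).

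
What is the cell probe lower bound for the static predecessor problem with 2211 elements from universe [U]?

The Patrascu-Thorup lower bound shows any data structure on n = 2211 elements using O(n * polylog(n)) space requires Omega(log log U) query time. van Emde Boas trees achieve O(log log U) with O(U) space.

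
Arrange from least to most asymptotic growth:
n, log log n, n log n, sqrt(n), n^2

Ordered by growth rate: log log n < sqrt(n) < n < n log n < n^2.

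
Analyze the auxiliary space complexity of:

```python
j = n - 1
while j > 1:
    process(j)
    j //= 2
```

Space complexity: O(1).
Only a constant amount of auxiliary storage is used; nothing grows with n.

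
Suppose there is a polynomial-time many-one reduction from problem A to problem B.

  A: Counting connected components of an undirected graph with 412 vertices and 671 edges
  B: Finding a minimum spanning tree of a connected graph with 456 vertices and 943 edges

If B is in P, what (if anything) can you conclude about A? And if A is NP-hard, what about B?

A poly-time reduction A <=_p B means any A-instance can be transformed to a B-instance in poly time.
If B is in P: compose the reduction with B's poly-time algorithm to solve A in poly time, so A is in P.
If A is NP-hard: every NP problem reduces to A, which reduces to B; composing reductions, every NP problem reduces to B, so B is NP-hard.
(Here in fact A is P and B is P.)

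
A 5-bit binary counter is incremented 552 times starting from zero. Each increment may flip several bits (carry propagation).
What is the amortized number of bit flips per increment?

Bit i flips on every 2^i-th increment, so over 552 increments bit i flips floor(552/2^i) times. Summing over i: total flips < 2 * 552. Amortized: < 2 = O(1) per increment.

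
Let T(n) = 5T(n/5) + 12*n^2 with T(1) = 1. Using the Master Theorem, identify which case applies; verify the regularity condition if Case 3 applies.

a=5, b=5, f(n)=12*n^2.
log_5(5) = 1 < 2.
f(n) = Omega(n^(1+epsilon)) for some epsilon > 0, so Case 3 is the candidate.
Regularity: a*f(n/b) = 5*12*(n/5)^2 = (5/25)*12*n^2 <= c*f(n) with c = 5/25 < 1. Satisfied.
Case 3: T(n) = Theta(n^2).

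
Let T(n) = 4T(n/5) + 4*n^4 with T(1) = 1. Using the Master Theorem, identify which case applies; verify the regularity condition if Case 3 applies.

a=4, b=5, f(n)=4*n^4.
log_5(4) = 0.8614 < 4.
f(n) = Omega(n^(0.8614+epsilon)) for some epsilon > 0, so Case 3 is the candidate.
Regularity: a*f(n/b) = 4*4*(n/5)^4 = (4/625)*4*n^4 <= c*f(n) with c = 4/625 < 1. Satisfied.
Case 3: T(n) = Theta(n^4).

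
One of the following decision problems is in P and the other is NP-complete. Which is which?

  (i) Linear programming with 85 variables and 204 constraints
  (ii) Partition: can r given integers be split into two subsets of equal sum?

(i) is P: the ellipsoid and interior-point methods run in polynomial time.
(ii) is NP-complete: Subset Sum reduces to it (one of Karp's 21 NP-complete problems).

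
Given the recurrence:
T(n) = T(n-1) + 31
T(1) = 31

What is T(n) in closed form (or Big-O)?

Unrolling: T(n) = T(n-1) + 31 = T(n-2) + 2*31 = ... = T(1) + (n-1)*31 = 31 + (n-1)*31 = 31n.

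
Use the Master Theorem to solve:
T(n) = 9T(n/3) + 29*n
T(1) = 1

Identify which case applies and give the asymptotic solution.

a=9, b=3, f(n)=29*n.
log_3(9) = 2 > 1.
Since f(n) = O(n^1) is polynomially smaller than n^2, Case 1 applies.
T(n) = Theta(n^2).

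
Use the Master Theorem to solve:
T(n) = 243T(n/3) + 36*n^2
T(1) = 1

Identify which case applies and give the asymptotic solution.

a=243, b=3, f(n)=36*n^2.
log_3(243) = 5 > 2.
Since f(n) = O(n^2) is polynomially smaller than n^5, Case 1 applies.
T(n) = Theta(n^5).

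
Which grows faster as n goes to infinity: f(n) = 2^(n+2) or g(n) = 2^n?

f(n) = 2^(n+2) and g(n) = 2^n are Theta of each other: 2^(n+2) = 2^2 * 2^n = Theta(2^n).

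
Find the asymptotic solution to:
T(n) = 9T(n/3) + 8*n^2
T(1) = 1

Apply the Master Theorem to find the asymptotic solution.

a=9, b=3, f(n)=8*n^2. log_3(9) = 2. Case 2: T(n) = O(n^2 log n).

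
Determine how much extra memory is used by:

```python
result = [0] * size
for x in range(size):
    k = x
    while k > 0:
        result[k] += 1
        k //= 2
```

Space complexity: O(n).
Auxiliary storage grows linearly with the input size n in the worst case.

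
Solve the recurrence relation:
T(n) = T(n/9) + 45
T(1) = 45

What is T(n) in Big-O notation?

Each step divides n by 9 and adds 45. After log_9(n) steps, T(n) = O(log n).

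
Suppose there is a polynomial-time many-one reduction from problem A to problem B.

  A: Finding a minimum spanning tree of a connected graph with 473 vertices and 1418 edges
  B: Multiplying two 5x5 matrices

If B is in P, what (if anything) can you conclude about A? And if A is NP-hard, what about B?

A poly-time reduction A <=_p B means any A-instance can be transformed to a B-instance in poly time.
If B is in P: compose the reduction with B's poly-time algorithm to solve A in poly time, so A is in P.
If A is NP-hard: every NP problem reduces to A, which reduces to B; composing reductions, every NP problem reduces to B, so B is NP-hard.
(Here in fact A is P and B is P.)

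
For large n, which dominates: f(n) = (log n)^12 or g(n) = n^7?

g(n) = n^7 grows faster: any positive polynomial dominates any polylog.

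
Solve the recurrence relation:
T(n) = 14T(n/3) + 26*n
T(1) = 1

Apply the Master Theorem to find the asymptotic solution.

a=14, b=3, f(n)=26*n. log_3(14) = 2.402. Case 1 of Master Theorem: T(n) = O(n^2.402).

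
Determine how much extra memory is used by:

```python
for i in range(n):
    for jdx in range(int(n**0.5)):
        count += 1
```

Space complexity: O(1).
Only a constant amount of auxiliary storage is used; nothing grows with n.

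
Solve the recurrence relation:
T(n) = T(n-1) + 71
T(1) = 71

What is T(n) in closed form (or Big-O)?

Unrolling: T(n) = T(n-1) + 71 = T(n-2) + 2*71 = ... = T(1) + (n-1)*71 = 71 + (n-1)*71 = 71n.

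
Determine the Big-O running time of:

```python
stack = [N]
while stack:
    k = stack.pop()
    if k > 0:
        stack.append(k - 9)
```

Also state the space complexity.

Time complexity: O(n).
Space complexity: O(1).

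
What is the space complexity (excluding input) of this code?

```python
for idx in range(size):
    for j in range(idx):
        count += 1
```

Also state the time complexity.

Space complexity: O(1).
Only a constant amount of auxiliary storage is used; nothing grows with n.
Time complexity: O(n^2).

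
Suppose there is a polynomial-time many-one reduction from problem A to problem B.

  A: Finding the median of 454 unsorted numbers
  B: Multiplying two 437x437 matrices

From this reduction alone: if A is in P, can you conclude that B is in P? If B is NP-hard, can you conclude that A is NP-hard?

A poly-time reduction A <=_p B transfers tractability DOWN (B easy => A easy) and hardness UP (A hard => B hard), not the reverse.
From A in P, the reduction alone does NOT give B in P: any problem in P trivially reduces to SAT, yet SAT is not known to be in P.
From B NP-hard, the reduction alone does NOT give A NP-hard: again, easy problems reduce to hard ones.
(Here in fact A is P and B is P.)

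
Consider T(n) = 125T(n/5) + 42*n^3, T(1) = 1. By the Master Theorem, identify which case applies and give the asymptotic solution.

a=125, b=5, f(n)=42*n^3.
log_5(125) = 3, so n^(log_b(a)) = n^3.
f(n) = Theta(n^3), so Case 2 applies.
T(n) = Theta(n^3 log n).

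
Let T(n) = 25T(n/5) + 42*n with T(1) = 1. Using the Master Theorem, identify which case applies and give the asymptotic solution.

a=25, b=5, f(n)=42*n.
log_5(25) = 2 > 1.
Since f(n) = O(n^1) is polynomially smaller than n^2, Case 1 applies.
T(n) = Theta(n^2).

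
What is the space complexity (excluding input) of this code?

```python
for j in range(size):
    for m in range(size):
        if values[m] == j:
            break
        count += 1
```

Space complexity: O(1).
Only a constant amount of auxiliary storage is used; nothing grows with n.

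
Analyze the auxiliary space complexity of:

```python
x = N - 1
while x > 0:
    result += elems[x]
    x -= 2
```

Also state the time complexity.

Space complexity: O(1).
Only a constant amount of auxiliary storage is used; nothing grows with n.
Time complexity: O(n).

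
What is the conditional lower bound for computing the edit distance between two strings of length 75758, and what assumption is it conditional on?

Under SETH (the Strong Exponential Time Hypothesis), edit distance on length-75758 strings cannot be computed in O(n^(2-epsilon)) time for any epsilon > 0 (Backurs-Indyk). The reduction is from CNF-SAT via the orthogonal vectors problem.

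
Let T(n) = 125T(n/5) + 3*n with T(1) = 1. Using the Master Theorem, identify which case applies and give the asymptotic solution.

a=125, b=5, f(n)=3*n.
log_5(125) = 3 > 1.
Since f(n) = O(n^1) is polynomially smaller than n^3, Case 1 applies.
T(n) = Theta(n^3).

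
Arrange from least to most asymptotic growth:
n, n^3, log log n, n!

Ordered by growth rate: log log n < n < n^3 < n!.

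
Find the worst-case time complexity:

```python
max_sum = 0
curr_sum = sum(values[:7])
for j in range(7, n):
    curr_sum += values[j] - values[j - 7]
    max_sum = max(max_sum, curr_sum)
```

Time complexity: O(n).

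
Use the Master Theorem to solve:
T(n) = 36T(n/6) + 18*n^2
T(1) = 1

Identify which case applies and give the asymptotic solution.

a=36, b=6, f(n)=18*n^2.
log_6(36) = 2, so n^(log_b(a)) = n^2.
f(n) = Theta(n^2), so Case 2 applies.
T(n) = Theta(n^2 log n).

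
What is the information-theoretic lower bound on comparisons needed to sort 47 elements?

There are 47! = 258623241511168180642964355153611979969197632389120000000000 possible orderings. Each comparison gives 1 bit. We need at least ceil(log_2(258623241511168180642964355153611979969197632389120000000000)) = 198 comparisons.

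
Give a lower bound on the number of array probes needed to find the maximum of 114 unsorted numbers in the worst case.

Adversary: any unprobed cell could hold a value larger than everything seen so far. If fewer than 114 cells are probed, the adversary places the max in an unprobed cell. So all 114 cells must be examined; together with 114-1 comparisons this is tight.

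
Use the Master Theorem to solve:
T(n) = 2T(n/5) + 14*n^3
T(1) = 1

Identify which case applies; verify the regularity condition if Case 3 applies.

a=2, b=5, f(n)=14*n^3.
log_5(2) = 0.4307 < 3.
f(n) = Omega(n^(0.4307+epsilon)) for some epsilon > 0, so Case 3 is the candidate.
Regularity: a*f(n/b) = 2*14*(n/5)^3 = (2/125)*14*n^3 <= c*f(n) with c = 2/125 < 1. Satisfied.
Case 3: T(n) = Theta(n^3).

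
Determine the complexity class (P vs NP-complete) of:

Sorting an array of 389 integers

This problem is in P: merge sort runs in O(n log n).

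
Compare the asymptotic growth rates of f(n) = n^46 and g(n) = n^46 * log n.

g(n) = n^46 * log n grows faster: extra log n factor -> infinity.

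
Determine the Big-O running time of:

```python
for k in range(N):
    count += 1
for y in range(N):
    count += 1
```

Time complexity: O(n).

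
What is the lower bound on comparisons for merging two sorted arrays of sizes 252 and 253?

Adversary argument: with sizes 252 and 253 (differing by at most 1), interleave the two arrays so that every consecutive pair in the output comes from different inputs. Then each of the 504 adjacent output pairs must be directly compared, or the algorithm cannot determine their relative order. So 504 comparisons are necessary; standard merge achieves this.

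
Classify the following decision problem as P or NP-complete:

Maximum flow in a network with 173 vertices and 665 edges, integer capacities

This problem is in P: Edmonds-Karp / push-relabel run in polynomial time.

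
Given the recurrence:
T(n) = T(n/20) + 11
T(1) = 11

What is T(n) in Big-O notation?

Each step divides n by 20 and adds 11. After log_20(n) steps, T(n) = O(log n).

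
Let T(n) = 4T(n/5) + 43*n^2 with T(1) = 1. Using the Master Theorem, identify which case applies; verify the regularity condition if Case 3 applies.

a=4, b=5, f(n)=43*n^2.
log_5(4) = 0.8614 < 2.
f(n) = Omega(n^(0.8614+epsilon)) for some epsilon > 0, so Case 3 is the candidate.
Regularity: a*f(n/b) = 4*43*(n/5)^2 = (4/25)*43*n^2 <= c*f(n) with c = 4/25 < 1. Satisfied.
Case 3: T(n) = Theta(n^2).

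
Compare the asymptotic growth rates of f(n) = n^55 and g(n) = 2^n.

g(n) = 2^n grows faster: any exponential with base > 1 dominates every polynomial.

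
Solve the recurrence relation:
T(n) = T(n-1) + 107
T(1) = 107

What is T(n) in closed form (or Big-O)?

Unrolling: T(n) = T(n-1) + 107 = T(n-2) + 2*107 = ... = T(1) + (n-1)*107 = 107 + (n-1)*107 = 107n.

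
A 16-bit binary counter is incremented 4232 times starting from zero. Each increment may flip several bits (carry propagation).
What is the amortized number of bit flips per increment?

Bit i flips on every 2^i-th increment, so over 4232 increments bit i flips floor(4232/2^i) times. Summing over i: total flips < 2 * 4232. Amortized: < 2 = O(1) per increment.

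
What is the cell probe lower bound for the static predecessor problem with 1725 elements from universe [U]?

The Patrascu-Thorup lower bound shows any data structure on n = 1725 elements using O(n * polylog(n)) space requires Omega(log log U) query time. van Emde Boas trees achieve O(log log U) with O(U) space.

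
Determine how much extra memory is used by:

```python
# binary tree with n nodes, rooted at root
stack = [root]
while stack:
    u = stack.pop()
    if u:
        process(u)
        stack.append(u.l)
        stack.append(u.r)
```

Space complexity: O(n).
Auxiliary storage grows linearly with the input size n in the worst case.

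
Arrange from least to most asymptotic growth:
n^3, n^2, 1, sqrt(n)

Ordered by growth rate: 1 < sqrt(n) < n^2 < n^3.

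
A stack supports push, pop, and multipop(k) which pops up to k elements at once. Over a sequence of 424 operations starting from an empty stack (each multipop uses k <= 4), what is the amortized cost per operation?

Each element is pushed exactly once and popped at most once (whether by pop or as part of a multipop). So the total number of individual pops over the whole sequence is at most the number of pushes, which is at most 424. Total work <= 2 * 424, hence O(1) amortized per operation.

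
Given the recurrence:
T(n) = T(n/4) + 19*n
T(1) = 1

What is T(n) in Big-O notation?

Geometric series: 19*n*(1 + 1/4 + 1/4^2 + ...) = O(n). T(n) = O(n).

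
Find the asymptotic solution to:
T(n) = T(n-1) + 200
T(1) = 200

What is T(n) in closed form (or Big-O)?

Unrolling: T(n) = T(n-1) + 200 = T(n-2) + 2*200 = ... = T(1) + (n-1)*200 = 200 + (n-1)*200 = 200n.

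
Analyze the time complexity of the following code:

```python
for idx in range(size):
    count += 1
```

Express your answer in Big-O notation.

Time complexity: O(n).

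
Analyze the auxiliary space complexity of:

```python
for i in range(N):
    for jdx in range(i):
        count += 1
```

Space complexity: O(1).
Only a constant amount of auxiliary storage is used; nothing grows with n.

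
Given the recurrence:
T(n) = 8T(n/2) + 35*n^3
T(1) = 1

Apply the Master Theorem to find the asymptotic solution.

a=8, b=2, f(n)=35*n^3. log_2(8) = 3. Case 2: T(n) = O(n^3 log n).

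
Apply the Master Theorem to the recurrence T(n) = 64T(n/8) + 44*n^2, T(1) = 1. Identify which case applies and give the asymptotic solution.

a=64, b=8, f(n)=44*n^2.
log_8(64) = 2, so n^(log_b(a)) = n^2.
f(n) = Theta(n^2), so Case 2 applies.
T(n) = Theta(n^2 log n).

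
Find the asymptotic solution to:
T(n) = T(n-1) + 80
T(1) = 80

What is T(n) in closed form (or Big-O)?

Unrolling: T(n) = T(n-1) + 80 = T(n-2) + 2*80 = ... = T(1) + (n-1)*80 = 80 + (n-1)*80 = 80n.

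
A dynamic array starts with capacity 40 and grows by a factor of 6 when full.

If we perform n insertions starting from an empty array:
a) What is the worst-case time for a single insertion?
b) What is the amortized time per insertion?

(a) Worst-case single insertion: O(n) -- when the array is full at capacity c, the resize copies all c elements, and c can be Theta(n).
(b) Resizes happen at sizes 40, 240, 1440, ... Total copy cost for n insertions: 40 + 240 + ... = O(n) (geometric series with ratio 1/6). Amortized cost per insertion: O(n)/n = O(1).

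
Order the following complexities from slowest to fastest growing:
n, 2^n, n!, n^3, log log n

Ordered by growth rate: log log n < n < n^3 < 2^n < n!.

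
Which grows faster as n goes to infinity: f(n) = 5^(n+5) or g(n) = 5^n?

f(n) = 5^(n+5) and g(n) = 5^n are Theta of each other: 5^(n+5) = 5^5 * 5^n = Theta(5^n).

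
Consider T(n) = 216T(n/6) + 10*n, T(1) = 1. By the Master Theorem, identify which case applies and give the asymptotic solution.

a=216, b=6, f(n)=10*n.
log_6(216) = 3 > 1.
Since f(n) = O(n^1) is polynomially smaller than n^3, Case 1 applies.
T(n) = Theta(n^3).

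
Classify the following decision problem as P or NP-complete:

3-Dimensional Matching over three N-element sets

This problem is NP-complete: one of Karp's 21 NP-complete problems.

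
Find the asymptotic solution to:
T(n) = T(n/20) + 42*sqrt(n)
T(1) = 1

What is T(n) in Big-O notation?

Each level contributes sqrt(n/20^k). Geometric series with ratio 1/sqrt(20) < 1 sums to O(sqrt(n)).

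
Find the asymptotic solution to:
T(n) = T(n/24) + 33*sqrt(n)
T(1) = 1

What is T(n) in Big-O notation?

Each level contributes sqrt(n/24^k). Geometric series with ratio 1/sqrt(24) < 1 sums to O(sqrt(n)).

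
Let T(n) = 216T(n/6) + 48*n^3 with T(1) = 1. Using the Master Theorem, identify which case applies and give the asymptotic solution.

a=216, b=6, f(n)=48*n^3.
log_6(216) = 3, so n^(log_b(a)) = n^3.
f(n) = Theta(n^3), so Case 2 applies.
T(n) = Theta(n^3 log n).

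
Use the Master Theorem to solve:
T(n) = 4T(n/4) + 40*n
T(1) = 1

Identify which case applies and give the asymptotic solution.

a=4, b=4, f(n)=40*n.
log_4(4) = 1, so n^(log_b(a)) = n.
f(n) = Theta(n), so Case 2 applies.
T(n) = Theta(n log n).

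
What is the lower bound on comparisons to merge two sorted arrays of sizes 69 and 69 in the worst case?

Adversary: with |69 - 69| <= 1 the inputs can be fully interleaved so that every adjacent pair in the merged output comes from different arrays. Then each of the 137 adjacent pairs must be directly compared, or the algorithm cannot determine their relative order. Standard merge meets this bound.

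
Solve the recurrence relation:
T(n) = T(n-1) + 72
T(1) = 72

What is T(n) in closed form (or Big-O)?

Unrolling: T(n) = T(n-1) + 72 = T(n-2) + 2*72 = ... = T(1) + (n-1)*72 = 72 + (n-1)*72 = 72n.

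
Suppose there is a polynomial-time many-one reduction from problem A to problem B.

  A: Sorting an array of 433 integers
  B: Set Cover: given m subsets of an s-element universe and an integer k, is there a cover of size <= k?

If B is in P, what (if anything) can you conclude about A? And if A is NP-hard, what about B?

A poly-time reduction A <=_p B means any A-instance can be transformed to a B-instance in poly time.
If B is in P: compose the reduction with B's poly-time algorithm to solve A in poly time, so A is in P.
If A is NP-hard: every NP problem reduces to A, which reduces to B; composing reductions, every NP problem reduces to B, so B is NP-hard.
(Here in fact A is P and B is NP-complete.)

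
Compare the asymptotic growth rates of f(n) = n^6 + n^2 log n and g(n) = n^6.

f(n) = n^6 + n^2 log n and g(n) = n^6 are Theta of each other: the lower-order n^2 log n term is o(n^6); both are Theta(n^6).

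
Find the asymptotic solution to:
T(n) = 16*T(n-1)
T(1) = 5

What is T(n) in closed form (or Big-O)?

Each step multiplies by 16. T(n) = T(1)*16^(n-1) = 5*16^(n-1).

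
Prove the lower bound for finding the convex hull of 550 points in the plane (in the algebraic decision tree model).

Reduction from sorting: given 550 numbers x_1,...,x_{550}, map x_i to the point (x_i, x_i^2) on the parabola y = x^2. All points are on the convex hull, and walking the hull gives them in sorted x-order. Since sorting requires Omega(n log n), so does planar convex hull.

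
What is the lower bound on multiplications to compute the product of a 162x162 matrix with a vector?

A 162x162 matrix-vector product has 162 inner products of length 162. Output depends on all 162^2 = 26244 matrix entries. At least 26244 multiplications needed.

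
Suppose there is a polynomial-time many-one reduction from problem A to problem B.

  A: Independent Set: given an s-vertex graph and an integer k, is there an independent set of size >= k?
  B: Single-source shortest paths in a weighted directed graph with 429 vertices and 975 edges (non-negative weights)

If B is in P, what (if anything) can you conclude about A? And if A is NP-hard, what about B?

A poly-time reduction A <=_p B means any A-instance can be transformed to a B-instance in poly time.
If B is in P: compose the reduction with B's poly-time algorithm to solve A in poly time, so A is in P.
If A is NP-hard: every NP problem reduces to A, which reduces to B; composing reductions, every NP problem reduces to B, so B is NP-hard.
(Here in fact A is NP-complete and B is in P, so no such reduction is known -- its existence would imply P = NP; the analysis concerns only what the assumed reduction would or would not let you conclude.)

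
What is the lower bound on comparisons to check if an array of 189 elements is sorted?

To verify 189 elements are sorted, we must compare each consecutive pair. Skipping any pair allows an adversary to swap them. Therefore 188 comparisons are necessary and sufficient.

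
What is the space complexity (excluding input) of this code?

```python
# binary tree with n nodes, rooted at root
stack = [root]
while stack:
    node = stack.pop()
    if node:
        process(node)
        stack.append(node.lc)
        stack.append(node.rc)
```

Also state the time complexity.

Space complexity: O(n).
Auxiliary storage grows linearly with the input size n in the worst case.
Time complexity: O(n).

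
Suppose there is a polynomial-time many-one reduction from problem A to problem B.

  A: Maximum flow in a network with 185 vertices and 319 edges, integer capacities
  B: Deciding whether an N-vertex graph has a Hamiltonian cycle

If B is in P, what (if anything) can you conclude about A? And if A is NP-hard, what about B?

A poly-time reduction A <=_p B means any A-instance can be transformed to a B-instance in poly time.
If B is in P: compose the reduction with B's poly-time algorithm to solve A in poly time, so A is in P.
If A is NP-hard: every NP problem reduces to A, which reduces to B; composing reductions, every NP problem reduces to B, so B is NP-hard.
(Here in fact A is P and B is NP-complete.)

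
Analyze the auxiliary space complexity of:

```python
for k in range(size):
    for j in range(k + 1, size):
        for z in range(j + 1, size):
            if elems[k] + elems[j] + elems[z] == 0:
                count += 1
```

Space complexity: O(1).
Only a constant amount of auxiliary storage is used; nothing grows with n.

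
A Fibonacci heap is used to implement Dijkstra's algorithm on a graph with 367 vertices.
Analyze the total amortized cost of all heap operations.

Dijkstra performs 367 insert, 367 extract-min, and at most E decrease-key operations. With Fibonacci heap: insert O(1) amortized, extract-min O(log n) amortized, decrease-key O(1) amortized. Total with n = 367: O(n * 1 + n * log n + E * 1) = O(n log n + E).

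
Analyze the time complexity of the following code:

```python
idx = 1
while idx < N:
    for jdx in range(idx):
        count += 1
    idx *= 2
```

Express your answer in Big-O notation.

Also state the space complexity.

Time complexity: O(n).
Space complexity: O(1).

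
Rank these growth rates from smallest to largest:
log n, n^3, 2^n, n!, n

Ordered by growth rate: log n < n < n^3 < 2^n < n!.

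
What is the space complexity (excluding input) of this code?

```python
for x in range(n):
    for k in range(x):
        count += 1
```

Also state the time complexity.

Space complexity: O(1).
Only a constant amount of auxiliary storage is used; nothing grows with n.
Time complexity: O(n^2).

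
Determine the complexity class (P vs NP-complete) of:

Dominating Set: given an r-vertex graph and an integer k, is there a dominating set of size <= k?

This problem is NP-complete: reduces from Set Cover (with k part of the input).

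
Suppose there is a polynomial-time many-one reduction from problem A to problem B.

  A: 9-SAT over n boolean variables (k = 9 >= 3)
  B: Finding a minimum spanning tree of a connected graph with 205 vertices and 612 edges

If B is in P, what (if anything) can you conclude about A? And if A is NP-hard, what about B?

A poly-time reduction A <=_p B means any A-instance can be transformed to a B-instance in poly time.
If B is in P: compose the reduction with B's poly-time algorithm to solve A in poly time, so A is in P.
If A is NP-hard: every NP problem reduces to A, which reduces to B; composing reductions, every NP problem reduces to B, so B is NP-hard.
(Here in fact A is NP-complete and B is in P, so no such reduction is known -- its existence would imply P = NP; the analysis concerns only what the assumed reduction would or would not let you conclude.)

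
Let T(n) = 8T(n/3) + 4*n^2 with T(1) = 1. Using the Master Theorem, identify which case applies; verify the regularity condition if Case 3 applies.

a=8, b=3, f(n)=4*n^2.
log_3(8) = 1.893 < 2.
f(n) = Omega(n^(1.893+epsilon)) for some epsilon > 0, so Case 3 is the candidate.
Regularity: a*f(n/b) = 8*4*(n/3)^2 = (8/9)*4*n^2 <= c*f(n) with c = 8/9 < 1. Satisfied.
Case 3: T(n) = Theta(n^2).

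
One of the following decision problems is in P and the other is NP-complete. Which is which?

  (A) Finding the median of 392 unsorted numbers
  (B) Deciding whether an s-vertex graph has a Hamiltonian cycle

(A) is P: linear-time selection (median-of-medians) runs in O(n).
(B) is NP-complete: one of Karp's 21 NP-complete problems.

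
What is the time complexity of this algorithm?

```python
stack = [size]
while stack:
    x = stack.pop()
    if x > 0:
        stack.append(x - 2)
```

Time complexity: O(n).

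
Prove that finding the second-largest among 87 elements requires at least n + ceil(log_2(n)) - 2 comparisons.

Lower bound (adversary): identifying the maximum requires 87-1 comparisons (each eliminates one candidate). Assign weight 1 to each element; on each comparison the adversary lets the heavier side win and gives it the loser's weight. The max ends with weight 87, but each comparison it wins at most doubles its weight, so the max must win >= ceil(log_2(87)) = 7 comparisons. The second-largest is one of those 7 direct losers to the max, and identifying which one is largest needs >= 7-1 further comparisons. Total >= 87-1 + 7-1 = 92.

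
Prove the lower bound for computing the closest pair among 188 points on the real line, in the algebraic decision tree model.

Reduction from element distinctness: given 188 reals, the closest-pair distance is 0 iff two are equal. Element distinctness has an Omega(n log n) lower bound in the algebraic decision tree model (Ben-Or). Therefore closest pair on a line also requires Omega(n log n). Sorting then a linear scan achieves this.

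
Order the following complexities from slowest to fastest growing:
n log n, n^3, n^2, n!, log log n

Ordered by growth rate: log log n < n log n < n^2 < n^3 < n!.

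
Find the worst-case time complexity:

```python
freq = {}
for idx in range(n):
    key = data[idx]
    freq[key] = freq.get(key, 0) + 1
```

Time complexity: O(n).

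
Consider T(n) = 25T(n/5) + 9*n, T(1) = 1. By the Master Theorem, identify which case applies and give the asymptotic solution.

a=25, b=5, f(n)=9*n.
log_5(25) = 2 > 1.
Since f(n) = O(n^1) is polynomially smaller than n^2, Case 1 applies.
T(n) = Theta(n^2).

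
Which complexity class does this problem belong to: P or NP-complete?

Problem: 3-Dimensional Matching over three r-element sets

This problem is NP-complete: one of Karp's 21 NP-complete problems.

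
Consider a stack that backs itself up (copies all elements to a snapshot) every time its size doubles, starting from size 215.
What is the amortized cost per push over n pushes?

Backups occur at sizes 215, 430, 860, ..., copying 215 + 430 + 860 + ... <= 2n elements total (geometric series). Spread over n pushes, the amortized backup cost is O(1) per push.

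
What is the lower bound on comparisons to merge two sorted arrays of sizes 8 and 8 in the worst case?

Adversary: with |8 - 8| <= 1 the inputs can be fully interleaved so that every adjacent pair in the merged output comes from different arrays. Then each of the 15 adjacent pairs must be directly compared, or the algorithm cannot determine their relative order. Standard merge meets this bound.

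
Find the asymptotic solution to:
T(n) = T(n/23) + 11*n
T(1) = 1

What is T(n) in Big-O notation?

Geometric series: 11*n*(1 + 1/23 + 1/23^2 + ...) = O(n). T(n) = O(n).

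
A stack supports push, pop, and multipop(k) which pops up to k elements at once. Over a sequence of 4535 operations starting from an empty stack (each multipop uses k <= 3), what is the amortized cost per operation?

Each element is pushed exactly once and popped at most once (whether by pop or as part of a multipop). So the total number of individual pops over the whole sequence is at most the number of pushes, which is at most 4535. Total work <= 2 * 4535, hence O(1) amortized per operation.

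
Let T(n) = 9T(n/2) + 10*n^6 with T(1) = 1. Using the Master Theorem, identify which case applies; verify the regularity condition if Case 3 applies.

a=9, b=2, f(n)=10*n^6.
log_2(9) = 3.17 < 6.
f(n) = Omega(n^(3.17+epsilon)) for some epsilon > 0, so Case 3 is the candidate.
Regularity: a*f(n/b) = 9*10*(n/2)^6 = (9/64)*10*n^6 <= c*f(n) with c = 9/64 < 1. Satisfied.
Case 3: T(n) = Theta(n^6).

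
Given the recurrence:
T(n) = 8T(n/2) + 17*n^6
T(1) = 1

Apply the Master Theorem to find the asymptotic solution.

a=8, b=2, f(n)=17*n^6. log_2(8) = 3 < 6. Case 3: T(n) = O(n^6).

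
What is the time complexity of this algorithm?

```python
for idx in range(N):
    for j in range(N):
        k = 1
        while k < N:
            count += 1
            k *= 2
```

Time complexity: O(n^2 log n).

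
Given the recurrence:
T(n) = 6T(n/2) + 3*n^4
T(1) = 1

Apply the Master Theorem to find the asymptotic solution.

a=6, b=2, f(n)=3*n^4. log_2(6) = 2.585 < 4. Case 3: T(n) = O(n^4).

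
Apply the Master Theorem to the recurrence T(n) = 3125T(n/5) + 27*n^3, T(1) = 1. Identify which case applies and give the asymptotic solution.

a=3125, b=5, f(n)=27*n^3.
log_5(3125) = 5 > 3.
Since f(n) = O(n^3) is polynomially smaller than n^5, Case 1 applies.
T(n) = Theta(n^5).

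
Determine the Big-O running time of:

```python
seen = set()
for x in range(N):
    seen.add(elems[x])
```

Time complexity: O(n).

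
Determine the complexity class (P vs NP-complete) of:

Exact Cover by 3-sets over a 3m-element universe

This problem is NP-complete: one of Karp's 21 NP-complete problems.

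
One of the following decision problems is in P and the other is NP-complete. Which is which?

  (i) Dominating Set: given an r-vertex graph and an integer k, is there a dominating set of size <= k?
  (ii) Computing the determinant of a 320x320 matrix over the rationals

(i) is NP-complete: reduces from Set Cover (with k part of the input).
(ii) is P: Gaussian elimination runs in O(n^3).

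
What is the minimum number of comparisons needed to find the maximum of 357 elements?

Finding the maximum requires 356 comparisons. Each comparison eliminates exactly one candidate. With 357 candidates, we need 356 eliminations.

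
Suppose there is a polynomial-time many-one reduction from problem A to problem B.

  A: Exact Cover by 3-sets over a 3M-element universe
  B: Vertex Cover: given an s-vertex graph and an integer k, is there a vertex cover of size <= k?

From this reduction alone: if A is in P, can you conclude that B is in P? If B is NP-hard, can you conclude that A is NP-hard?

A poly-time reduction A <=_p B transfers tractability DOWN (B easy => A easy) and hardness UP (A hard => B hard), not the reverse.
From A in P, the reduction alone does NOT give B in P: any problem in P trivially reduces to SAT, yet SAT is not known to be in P.
From B NP-hard, the reduction alone does NOT give A NP-hard: again, easy problems reduce to hard ones.
(Here in fact A is NP-complete and B is NP-complete.)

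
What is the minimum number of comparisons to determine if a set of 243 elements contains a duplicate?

Determining if 243 elements are all distinct requires Omega(n log n) comparisons in the comparison model. This follows from the element distinctness lower bound.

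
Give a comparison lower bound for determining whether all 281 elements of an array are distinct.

In the algebraic decision-tree model, the YES region for element distinctness on 281 elements has 281! connected components (one per ordering). Ben-Or's theorem then gives a lower bound of Omega(log(n!)) = Omega(n log n).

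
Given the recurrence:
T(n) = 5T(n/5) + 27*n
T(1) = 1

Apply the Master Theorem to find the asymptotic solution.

a=5, b=5, f(n)=27*n. log_5(5) = 1. Case 2: T(n) = O(n log n).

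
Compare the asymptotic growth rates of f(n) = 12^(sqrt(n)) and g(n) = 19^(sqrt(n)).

g(n) = 19^(sqrt(n)) grows faster: ratio is (19/12)^(sqrt(n)) -> infinity since 19/12 > 1.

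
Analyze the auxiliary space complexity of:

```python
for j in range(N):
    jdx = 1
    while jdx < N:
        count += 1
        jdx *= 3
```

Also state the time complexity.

Space complexity: O(1).
Only a constant amount of auxiliary storage is used; nothing grows with n.
Time complexity: O(n log n).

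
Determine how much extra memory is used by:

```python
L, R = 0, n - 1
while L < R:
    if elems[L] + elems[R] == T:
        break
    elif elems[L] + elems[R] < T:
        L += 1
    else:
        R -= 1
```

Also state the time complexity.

Space complexity: O(1).
Only a constant amount of auxiliary storage is used; nothing grows with n.
Time complexity: O(n).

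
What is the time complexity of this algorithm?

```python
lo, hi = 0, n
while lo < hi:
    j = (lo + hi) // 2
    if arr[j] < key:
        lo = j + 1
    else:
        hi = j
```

Time complexity: O(log n).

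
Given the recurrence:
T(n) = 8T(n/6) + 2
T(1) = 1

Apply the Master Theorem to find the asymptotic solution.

a=8, b=6, f(n)=2. log_6(8) = 1.161. Case 1 of Master Theorem: T(n) = O(n^1.161).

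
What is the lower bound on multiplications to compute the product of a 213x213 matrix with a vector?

A 213x213 matrix-vector product has 213 inner products of length 213. Output depends on all 213^2 = 45369 matrix entries. At least 45369 multiplications needed.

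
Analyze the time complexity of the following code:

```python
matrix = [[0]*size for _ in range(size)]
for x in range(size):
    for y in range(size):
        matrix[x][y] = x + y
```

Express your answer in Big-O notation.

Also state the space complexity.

Time complexity: O(n^2).
Space complexity: O(n^2).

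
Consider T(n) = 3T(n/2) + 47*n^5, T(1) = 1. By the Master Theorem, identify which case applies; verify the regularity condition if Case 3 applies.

a=3, b=2, f(n)=47*n^5.
log_2(3) = 1.585 < 5.
f(n) = Omega(n^(1.585+epsilon)) for some epsilon > 0, so Case 3 is the candidate.
Regularity: a*f(n/b) = 3*47*(n/2)^5 = (3/32)*47*n^5 <= c*f(n) with c = 3/32 < 1. Satisfied.
Case 3: T(n) = Theta(n^5).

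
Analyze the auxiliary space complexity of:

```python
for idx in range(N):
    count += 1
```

Space complexity: O(1).
Only a constant amount of auxiliary storage is used; nothing grows with n.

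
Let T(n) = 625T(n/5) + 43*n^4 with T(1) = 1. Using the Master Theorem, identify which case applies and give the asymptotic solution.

a=625, b=5, f(n)=43*n^4.
log_5(625) = 4, so n^(log_b(a)) = n^4.
f(n) = Theta(n^4), so Case 2 applies.
T(n) = Theta(n^4 log n).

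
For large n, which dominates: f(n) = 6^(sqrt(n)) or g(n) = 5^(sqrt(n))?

f(n) = 6^(sqrt(n)) grows faster: ratio is (6/5)^(sqrt(n)) -> infinity since 6/5 > 1.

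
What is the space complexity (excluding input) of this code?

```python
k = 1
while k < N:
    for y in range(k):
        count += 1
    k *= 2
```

Space complexity: O(1).
Only a constant amount of auxiliary storage is used; nothing grows with n.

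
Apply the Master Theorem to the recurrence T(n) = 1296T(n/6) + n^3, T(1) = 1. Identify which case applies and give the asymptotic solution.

a=1296, b=6, f(n)=n^3.
log_6(1296) = 4 > 3.
Since f(n) = O(n^3) is polynomially smaller than n^4, Case 1 applies.
T(n) = Theta(n^4).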